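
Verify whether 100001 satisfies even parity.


Number of 1s: 2

Yes, parity is correct (2 ones)


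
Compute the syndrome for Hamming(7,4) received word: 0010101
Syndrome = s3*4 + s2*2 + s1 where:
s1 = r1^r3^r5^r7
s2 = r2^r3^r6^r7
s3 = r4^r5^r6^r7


s1=1, s2=0, s3=0

Syndrome = 1 (error at position 1)


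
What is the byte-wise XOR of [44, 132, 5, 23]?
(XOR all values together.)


XOR chain: 44 ^ 132 ^ 5 ^ 23 = 186

186


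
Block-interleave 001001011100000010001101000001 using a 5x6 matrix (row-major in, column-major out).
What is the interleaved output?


Matrix:
  001001
  011100
  000010
  001101
  000001
Read columns: 000000100011010010100010010011

000000100011010010100010010011


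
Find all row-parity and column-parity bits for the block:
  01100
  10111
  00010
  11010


Row parities: 0011
Column parities: 00011

Row P: 0011, Col P: 00011, Corner: 0


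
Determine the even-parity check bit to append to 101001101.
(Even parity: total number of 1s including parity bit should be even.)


Number of 1s in data: 5
Parity bit: 1

1


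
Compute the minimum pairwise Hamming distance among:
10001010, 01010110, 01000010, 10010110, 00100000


Comparing all pairs, minimum distance: 2
Can detect 1 errors, correct 0 errors

2


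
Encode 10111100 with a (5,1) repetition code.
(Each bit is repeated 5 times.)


Each bit -> 5 copies

1111100000111111111111111111110000000000


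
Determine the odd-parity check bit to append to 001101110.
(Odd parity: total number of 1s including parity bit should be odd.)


Number of 1s in data: 5
Parity bit: 0

0


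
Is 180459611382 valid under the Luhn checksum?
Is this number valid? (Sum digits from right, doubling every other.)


Luhn sum = 42
42 mod 10 = 2

Invalid (Luhn sum mod 10 = 2)


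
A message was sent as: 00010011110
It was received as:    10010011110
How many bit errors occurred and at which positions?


XOR: 10000000000

1 error(s) at position(s): 0


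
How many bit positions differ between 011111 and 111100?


XOR: 100011
Count of 1s: 3

3


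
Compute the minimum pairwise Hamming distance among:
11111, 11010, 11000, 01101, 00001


Comparing all pairs, minimum distance: 1
Can detect 0 errors, correct 0 errors

1


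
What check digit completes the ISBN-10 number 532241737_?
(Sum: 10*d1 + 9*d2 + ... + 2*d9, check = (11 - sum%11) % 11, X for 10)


Weighted sum: 187
187 mod 11 = 0

Check digit: 0


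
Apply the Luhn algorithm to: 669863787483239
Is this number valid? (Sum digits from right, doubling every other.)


Luhn sum = 97
97 mod 10 = 7

Invalid (Luhn sum mod 10 = 7)


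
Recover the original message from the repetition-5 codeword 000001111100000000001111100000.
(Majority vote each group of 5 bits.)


Groups: 00000, 11111, 00000, 00000, 11111, 00000
Majority votes: 010010

010010


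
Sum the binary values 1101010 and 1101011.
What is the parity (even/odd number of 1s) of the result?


1101010 = 106
1101011 = 107
Sum = 213 = 11010101
1s count = 5

odd parity (5 ones in 11010101)


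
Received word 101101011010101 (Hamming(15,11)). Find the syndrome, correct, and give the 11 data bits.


Syndrome = 8: error at position 8

Data: 10101010101 (corrected bit 8)


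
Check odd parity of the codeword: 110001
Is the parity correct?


Number of 1s: 3

Yes, parity is correct (3 ones)


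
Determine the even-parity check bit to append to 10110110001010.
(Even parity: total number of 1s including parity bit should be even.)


Number of 1s in data: 7
Parity bit: 1

1


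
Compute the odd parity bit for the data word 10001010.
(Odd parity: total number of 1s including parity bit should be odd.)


Number of 1s in data: 3
Parity bit: 0

0


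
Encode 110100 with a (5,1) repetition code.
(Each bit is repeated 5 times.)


Each bit -> 5 copies

111111111100000111110000000000


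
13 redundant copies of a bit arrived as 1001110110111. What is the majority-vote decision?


Ones: 9 out of 13
Threshold: 7

1 (9/13 voted 1)


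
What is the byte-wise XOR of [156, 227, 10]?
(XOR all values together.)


XOR chain: 156 ^ 227 ^ 10 = 117

117


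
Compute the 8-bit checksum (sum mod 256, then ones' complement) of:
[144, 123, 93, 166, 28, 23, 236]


Sum = 813 mod 256 = 45
Complement = 210

210


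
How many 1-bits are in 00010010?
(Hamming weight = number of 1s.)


Counting 1s in 00010010

2


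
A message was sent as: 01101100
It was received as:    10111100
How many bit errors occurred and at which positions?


XOR: 11010000

3 error(s) at position(s): 0, 1, 3


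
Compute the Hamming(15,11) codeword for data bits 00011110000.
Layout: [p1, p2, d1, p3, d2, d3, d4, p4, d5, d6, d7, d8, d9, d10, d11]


Parity bits: p1=1, p2=1, p3=1, p4=1

110100111110000


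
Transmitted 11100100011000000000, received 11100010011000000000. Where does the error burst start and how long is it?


XOR: 00000110000000000000

Burst at position 5, length 2


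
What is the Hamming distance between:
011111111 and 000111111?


XOR: 011000000
Count of 1s: 2

2


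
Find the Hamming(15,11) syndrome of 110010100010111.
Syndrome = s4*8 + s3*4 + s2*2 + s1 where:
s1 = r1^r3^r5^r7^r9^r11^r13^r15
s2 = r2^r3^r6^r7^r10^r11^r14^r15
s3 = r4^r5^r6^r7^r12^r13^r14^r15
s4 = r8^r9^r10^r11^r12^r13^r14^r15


s1=0, s2=1, s3=1, s4=0

Syndrome = 6 (error at position 6)


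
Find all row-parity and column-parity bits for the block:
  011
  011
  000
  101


Row parities: 0000
Column parities: 101

Row P: 0000, Col P: 101, Corner: 0


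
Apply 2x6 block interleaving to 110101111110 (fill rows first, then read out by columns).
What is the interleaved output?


Matrix:
  110101
  111110
Read columns: 111101110110

111101110110


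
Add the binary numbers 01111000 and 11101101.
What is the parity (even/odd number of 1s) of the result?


01111000 = 120
11101101 = 237
Sum = 357 = 101100101
1s count = 5

odd parity (5 ones in 101100101)


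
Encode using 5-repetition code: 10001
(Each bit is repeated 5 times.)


Each bit -> 5 copies

1111100000000000000011111


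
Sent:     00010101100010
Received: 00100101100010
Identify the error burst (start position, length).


XOR: 00110000000000

Burst at position 2, length 2


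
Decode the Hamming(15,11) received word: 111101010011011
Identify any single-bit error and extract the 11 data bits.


Syndrome = 12: error at position 12

Data: 10100010011 (corrected bit 12)


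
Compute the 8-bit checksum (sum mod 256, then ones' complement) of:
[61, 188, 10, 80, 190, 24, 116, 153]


Sum = 822 mod 256 = 54
Complement = 201

201


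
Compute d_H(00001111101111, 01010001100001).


XOR: 01011110001110
Count of 1s: 8

8


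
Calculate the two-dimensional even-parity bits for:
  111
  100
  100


Row parities: 111
Column parities: 111

Row P: 111, Col P: 111, Corner: 1


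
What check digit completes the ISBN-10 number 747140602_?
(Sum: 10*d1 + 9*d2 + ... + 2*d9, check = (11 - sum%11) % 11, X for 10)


Weighted sum: 221
221 mod 11 = 1

Check digit: X


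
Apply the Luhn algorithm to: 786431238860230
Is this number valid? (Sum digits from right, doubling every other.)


Luhn sum = 70
70 mod 10 = 0

Valid (Luhn sum mod 10 = 0)


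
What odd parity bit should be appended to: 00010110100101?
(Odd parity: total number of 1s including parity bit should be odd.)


Number of 1s in data: 6
Parity bit: 1

1


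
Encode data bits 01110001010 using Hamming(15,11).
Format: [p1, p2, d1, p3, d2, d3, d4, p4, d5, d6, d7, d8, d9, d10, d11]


Parity bits: p1=0, p2=1, p3=1, p4=0

010111100001010


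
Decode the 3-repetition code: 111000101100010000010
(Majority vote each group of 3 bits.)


Groups: 111, 000, 101, 100, 010, 000, 010
Majority votes: 1010000

1010000


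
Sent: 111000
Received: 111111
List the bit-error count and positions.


XOR: 000111

3 error(s) at position(s): 3, 4, 5


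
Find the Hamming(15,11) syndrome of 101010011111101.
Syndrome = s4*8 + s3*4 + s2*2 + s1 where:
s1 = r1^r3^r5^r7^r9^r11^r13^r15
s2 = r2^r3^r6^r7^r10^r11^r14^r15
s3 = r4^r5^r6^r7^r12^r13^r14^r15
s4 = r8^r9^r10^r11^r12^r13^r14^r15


s1=1, s2=0, s3=0, s4=1

Syndrome = 9 (error at position 9)


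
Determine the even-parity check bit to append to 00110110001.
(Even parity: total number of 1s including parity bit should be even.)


Number of 1s in data: 5
Parity bit: 1

1


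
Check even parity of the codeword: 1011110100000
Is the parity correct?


Number of 1s: 6

Yes, parity is correct (6 ones)


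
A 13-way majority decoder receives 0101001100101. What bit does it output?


Ones: 6 out of 13
Threshold: 7

0 (6/13 voted 1)


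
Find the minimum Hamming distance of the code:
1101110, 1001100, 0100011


Comparing all pairs, minimum distance: 2
Can detect 1 errors, correct 0 errors

2


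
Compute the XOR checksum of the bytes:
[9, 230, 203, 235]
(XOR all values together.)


XOR chain: 9 ^ 230 ^ 203 ^ 235 = 207

207


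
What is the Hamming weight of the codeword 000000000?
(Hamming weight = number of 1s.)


Counting 1s in 000000000

0


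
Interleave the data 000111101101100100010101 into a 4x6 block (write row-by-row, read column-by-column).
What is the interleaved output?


Matrix:
  000111
  101101
  100100
  010101
Read columns: 011000010100111110001101

011000010100111110001101


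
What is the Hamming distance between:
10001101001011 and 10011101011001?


XOR: 00010000010010
Count of 1s: 3

3


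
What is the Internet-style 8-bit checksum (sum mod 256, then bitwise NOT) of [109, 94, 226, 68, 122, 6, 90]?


Sum = 715 mod 256 = 203
Complement = 52

52


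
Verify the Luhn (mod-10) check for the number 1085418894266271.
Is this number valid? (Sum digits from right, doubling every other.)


Luhn sum = 72
72 mod 10 = 2

Invalid (Luhn sum mod 10 = 2)


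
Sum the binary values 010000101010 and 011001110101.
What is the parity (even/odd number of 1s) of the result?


010000101010 = 1066
011001110101 = 1653
Sum = 2719 = 101010011111
1s count = 8

even parity (8 ones in 101010011111)


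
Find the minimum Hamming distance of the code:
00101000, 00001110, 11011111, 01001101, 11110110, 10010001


Comparing all pairs, minimum distance: 3
Can detect 2 errors, correct 1 errors

3


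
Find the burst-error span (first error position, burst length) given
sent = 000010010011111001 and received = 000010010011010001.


XOR: 000000000000101000

Burst at position 12, length 3


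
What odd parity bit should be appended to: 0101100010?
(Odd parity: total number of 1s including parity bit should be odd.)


Number of 1s in data: 4
Parity bit: 1

1


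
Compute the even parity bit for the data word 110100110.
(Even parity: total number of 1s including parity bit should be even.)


Number of 1s in data: 5
Parity bit: 1

1


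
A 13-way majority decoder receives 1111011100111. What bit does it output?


Ones: 10 out of 13
Threshold: 7

1 (10/13 voted 1)


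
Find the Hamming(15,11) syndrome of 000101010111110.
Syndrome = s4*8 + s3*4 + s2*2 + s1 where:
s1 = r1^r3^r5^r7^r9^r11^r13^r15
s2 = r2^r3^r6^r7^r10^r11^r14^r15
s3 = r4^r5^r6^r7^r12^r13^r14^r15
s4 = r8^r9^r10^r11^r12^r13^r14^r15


s1=0, s2=0, s3=1, s4=0

Syndrome = 4 (error at position 4)


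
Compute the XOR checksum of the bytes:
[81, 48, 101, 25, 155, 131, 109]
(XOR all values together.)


XOR chain: 81 ^ 48 ^ 101 ^ 25 ^ 155 ^ 131 ^ 109 = 104

104


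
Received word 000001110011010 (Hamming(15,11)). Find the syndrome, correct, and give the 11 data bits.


Syndrome = 0: no error detected

Data: 00110011010 (no errors)


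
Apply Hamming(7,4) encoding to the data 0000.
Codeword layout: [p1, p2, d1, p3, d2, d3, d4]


Parity bits: p1=0, p2=0, p3=0

0000000


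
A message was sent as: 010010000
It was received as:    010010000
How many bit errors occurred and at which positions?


XOR: 000000000

0 errors (received matches sent)


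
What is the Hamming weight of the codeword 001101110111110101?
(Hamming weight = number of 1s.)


Counting 1s in 001101110111110101

12


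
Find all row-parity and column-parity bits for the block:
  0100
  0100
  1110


Row parities: 111
Column parities: 1110

Row P: 111, Col P: 1110, Corner: 1


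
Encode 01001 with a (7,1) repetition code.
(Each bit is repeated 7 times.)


Each bit -> 7 copies

00000001111111000000000000001111111


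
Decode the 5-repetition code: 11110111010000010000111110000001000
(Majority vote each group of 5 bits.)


Groups: 11110, 11101, 00000, 10000, 11111, 00000, 01000
Majority votes: 1100100

1100100


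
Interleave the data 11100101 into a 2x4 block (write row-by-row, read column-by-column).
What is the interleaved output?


Matrix:
  1110
  0101
Read columns: 10111001

10111001


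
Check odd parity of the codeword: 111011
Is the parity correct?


Number of 1s: 5

Yes, parity is correct (5 ones)


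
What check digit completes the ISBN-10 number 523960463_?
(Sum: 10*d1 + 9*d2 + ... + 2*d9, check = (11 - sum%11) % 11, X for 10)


Weighted sum: 231
231 mod 11 = 0

Check digit: 0


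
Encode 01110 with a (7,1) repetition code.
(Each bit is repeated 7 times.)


Each bit -> 7 copies

00000001111111111111111111110000000


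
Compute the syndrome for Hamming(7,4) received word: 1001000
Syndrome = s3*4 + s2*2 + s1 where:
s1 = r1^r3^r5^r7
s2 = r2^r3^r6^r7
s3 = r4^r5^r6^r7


s1=1, s2=0, s3=1

Syndrome = 5 (error at position 5)


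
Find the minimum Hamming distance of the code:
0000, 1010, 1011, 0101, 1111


Comparing all pairs, minimum distance: 1
Can detect 0 errors, correct 0 errors

1


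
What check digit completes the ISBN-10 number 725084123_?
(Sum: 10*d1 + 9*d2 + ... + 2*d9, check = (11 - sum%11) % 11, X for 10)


Weighted sum: 212
212 mod 11 = 3

Check digit: 8


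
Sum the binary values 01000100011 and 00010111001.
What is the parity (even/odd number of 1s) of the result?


01000100011 = 547
00010111001 = 185
Sum = 732 = 1011011100
1s count = 6

even parity (6 ones in 1011011100)


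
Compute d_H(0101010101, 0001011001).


XOR: 0100001100
Count of 1s: 3

3


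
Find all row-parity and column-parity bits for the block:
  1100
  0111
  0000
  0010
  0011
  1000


Row parities: 010101
Column parities: 0010

Row P: 010101, Col P: 0010, Corner: 1


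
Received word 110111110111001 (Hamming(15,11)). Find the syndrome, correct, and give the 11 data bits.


Syndrome = 9: error at position 9

Data: 01111111001 (corrected bit 9)


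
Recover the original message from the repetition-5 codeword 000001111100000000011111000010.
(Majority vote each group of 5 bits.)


Groups: 00000, 11111, 00000, 00001, 11110, 00010
Majority votes: 010010

010010


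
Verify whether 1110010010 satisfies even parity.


Number of 1s: 5

No, parity error (5 ones)


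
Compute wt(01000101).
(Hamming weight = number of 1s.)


Counting 1s in 01000101

3


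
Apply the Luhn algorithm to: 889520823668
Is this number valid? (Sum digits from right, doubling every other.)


Luhn sum = 65
65 mod 10 = 5

Invalid (Luhn sum mod 10 = 5)


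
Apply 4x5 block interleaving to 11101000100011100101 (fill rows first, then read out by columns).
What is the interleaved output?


Matrix:
  11101
  00010
  00111
  00101
Read columns: 10001000101101101011

10001000101101101011


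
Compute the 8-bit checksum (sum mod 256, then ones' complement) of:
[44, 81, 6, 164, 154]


Sum = 449 mod 256 = 193
Complement = 62

62


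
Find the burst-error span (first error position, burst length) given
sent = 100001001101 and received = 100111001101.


XOR: 000110000000

Burst at position 3, length 2


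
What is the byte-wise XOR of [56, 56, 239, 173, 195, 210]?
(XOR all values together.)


XOR chain: 56 ^ 56 ^ 239 ^ 173 ^ 195 ^ 210 = 83

83


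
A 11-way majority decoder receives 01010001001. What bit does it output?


Ones: 4 out of 11
Threshold: 6

0 (4/11 voted 1)


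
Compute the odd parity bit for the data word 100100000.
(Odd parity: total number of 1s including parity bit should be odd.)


Number of 1s in data: 2
Parity bit: 1

1


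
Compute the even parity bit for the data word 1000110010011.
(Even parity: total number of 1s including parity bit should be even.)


Number of 1s in data: 6
Parity bit: 0

0


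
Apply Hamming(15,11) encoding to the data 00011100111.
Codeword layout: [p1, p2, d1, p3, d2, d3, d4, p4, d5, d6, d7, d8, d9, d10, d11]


Parity bits: p1=0, p2=0, p3=0, p4=1

000000111100111


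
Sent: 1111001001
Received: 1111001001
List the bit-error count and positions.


XOR: 0000000000

0 errors (received matches sent)


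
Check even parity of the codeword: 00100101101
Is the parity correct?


Number of 1s: 5

No, parity error (5 ones)


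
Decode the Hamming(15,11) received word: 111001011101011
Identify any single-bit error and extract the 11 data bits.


Syndrome = 0: no error detected

Data: 10101101011 (no errors)


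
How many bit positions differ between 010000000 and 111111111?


XOR: 101111111
Count of 1s: 8

8


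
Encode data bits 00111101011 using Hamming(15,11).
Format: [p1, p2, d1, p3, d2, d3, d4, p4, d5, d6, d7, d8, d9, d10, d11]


Parity bits: p1=1, p2=1, p3=1, p4=1

110101111101011


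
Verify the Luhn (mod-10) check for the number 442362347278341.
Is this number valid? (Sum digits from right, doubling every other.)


Luhn sum = 78
78 mod 10 = 8

Invalid (Luhn sum mod 10 = 8)


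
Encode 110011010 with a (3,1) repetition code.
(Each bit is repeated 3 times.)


Each bit -> 3 copies

111111000000111111000111000


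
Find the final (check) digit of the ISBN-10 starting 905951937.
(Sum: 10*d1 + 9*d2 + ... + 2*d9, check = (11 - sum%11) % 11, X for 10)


Weighted sum: 287
287 mod 11 = 1

Check digit: X


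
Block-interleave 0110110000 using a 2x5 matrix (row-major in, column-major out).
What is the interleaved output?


Matrix:
  01101
  10000
Read columns: 0110100010

0110100010


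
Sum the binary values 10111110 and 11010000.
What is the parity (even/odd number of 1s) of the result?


10111110 = 190
11010000 = 208
Sum = 398 = 110001110
1s count = 5

odd parity (5 ones in 110001110)


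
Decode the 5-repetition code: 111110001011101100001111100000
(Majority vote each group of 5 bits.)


Groups: 11111, 00010, 11101, 10000, 11111, 00000
Majority votes: 101010

101010


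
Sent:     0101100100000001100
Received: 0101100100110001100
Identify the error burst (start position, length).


XOR: 0000000000110000000

Burst at position 10, length 2


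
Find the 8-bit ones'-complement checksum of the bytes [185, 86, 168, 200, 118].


Sum = 757 mod 256 = 245
Complement = 10

10


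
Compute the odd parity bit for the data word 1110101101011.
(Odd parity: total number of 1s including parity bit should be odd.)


Number of 1s in data: 9
Parity bit: 0

0


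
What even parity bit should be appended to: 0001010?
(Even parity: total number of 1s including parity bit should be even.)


Number of 1s in data: 2
Parity bit: 0

0


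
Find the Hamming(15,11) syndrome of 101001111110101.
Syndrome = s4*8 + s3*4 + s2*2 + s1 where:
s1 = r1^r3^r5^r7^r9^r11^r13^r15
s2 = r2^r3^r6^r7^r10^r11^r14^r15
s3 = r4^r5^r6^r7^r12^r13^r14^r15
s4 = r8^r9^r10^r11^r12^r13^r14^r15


s1=1, s2=0, s3=0, s4=0

Syndrome = 1 (error at position 1)


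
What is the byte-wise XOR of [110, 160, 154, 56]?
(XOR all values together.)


XOR chain: 110 ^ 160 ^ 154 ^ 56 = 108

108


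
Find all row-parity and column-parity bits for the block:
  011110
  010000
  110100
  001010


Row parities: 0110
Column parities: 110000

Row P: 0110, Col P: 110000, Corner: 0


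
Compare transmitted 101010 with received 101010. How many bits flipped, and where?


XOR: 000000

0 errors (received matches sent)


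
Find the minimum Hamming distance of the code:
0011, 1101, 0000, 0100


Comparing all pairs, minimum distance: 1
Can detect 0 errors, correct 0 errors

1


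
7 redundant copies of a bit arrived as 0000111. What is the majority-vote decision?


Ones: 3 out of 7
Threshold: 4

0 (3/7 voted 1)


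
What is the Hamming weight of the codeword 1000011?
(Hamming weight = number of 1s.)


Counting 1s in 1000011

3


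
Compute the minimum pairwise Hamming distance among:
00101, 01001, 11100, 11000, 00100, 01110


Comparing all pairs, minimum distance: 1
Can detect 0 errors, correct 0 errors

1


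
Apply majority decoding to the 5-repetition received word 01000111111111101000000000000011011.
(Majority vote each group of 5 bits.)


Groups: 01000, 11111, 11111, 01000, 00000, 00000, 11011
Majority votes: 0110001

0110001


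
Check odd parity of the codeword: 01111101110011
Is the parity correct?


Number of 1s: 10

No, parity error (10 ones)


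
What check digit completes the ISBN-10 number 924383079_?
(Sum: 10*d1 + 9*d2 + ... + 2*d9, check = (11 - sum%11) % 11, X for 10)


Weighted sum: 263
263 mod 11 = 10

Check digit: 1


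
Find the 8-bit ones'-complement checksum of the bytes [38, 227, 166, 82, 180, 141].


Sum = 834 mod 256 = 66
Complement = 189

189


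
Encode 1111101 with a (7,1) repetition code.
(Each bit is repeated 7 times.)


Each bit -> 7 copies

1111111111111111111111111111111111100000001111111


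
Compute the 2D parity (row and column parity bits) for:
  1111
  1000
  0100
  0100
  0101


Row parities: 01110
Column parities: 0010

Row P: 01110, Col P: 0010, Corner: 1


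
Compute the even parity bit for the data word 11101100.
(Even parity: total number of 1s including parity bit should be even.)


Number of 1s in data: 5
Parity bit: 1

1


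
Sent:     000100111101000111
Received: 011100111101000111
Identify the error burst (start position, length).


XOR: 011000000000000000

Burst at position 1, length 2


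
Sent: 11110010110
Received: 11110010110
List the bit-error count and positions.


XOR: 00000000000

0 errors (received matches sent)


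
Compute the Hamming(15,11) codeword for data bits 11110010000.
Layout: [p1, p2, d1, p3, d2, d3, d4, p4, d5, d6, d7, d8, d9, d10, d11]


Parity bits: p1=0, p2=0, p3=1, p4=1

001111110010000


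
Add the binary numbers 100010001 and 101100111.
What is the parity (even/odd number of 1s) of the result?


100010001 = 273
101100111 = 359
Sum = 632 = 1001111000
1s count = 5

odd parity (5 ones in 1001111000)


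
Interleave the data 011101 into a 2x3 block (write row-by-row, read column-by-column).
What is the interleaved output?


Matrix:
  011
  101
Read columns: 011011

011011


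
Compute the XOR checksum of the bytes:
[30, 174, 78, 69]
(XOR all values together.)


XOR chain: 30 ^ 174 ^ 78 ^ 69 = 187

187


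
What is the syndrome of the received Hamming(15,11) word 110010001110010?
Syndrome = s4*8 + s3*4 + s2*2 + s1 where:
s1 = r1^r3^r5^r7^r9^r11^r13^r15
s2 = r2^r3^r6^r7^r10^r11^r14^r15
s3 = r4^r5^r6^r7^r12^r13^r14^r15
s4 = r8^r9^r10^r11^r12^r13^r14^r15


s1=0, s2=0, s3=0, s4=0

Syndrome = 0 (no error)


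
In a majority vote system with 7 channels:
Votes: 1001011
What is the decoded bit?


Ones: 4 out of 7
Threshold: 4

1 (4/7 voted 1)


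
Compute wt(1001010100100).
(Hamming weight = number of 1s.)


Counting 1s in 1001010100100

5


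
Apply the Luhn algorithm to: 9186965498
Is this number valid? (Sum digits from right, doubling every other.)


Luhn sum = 60
60 mod 10 = 0

Valid (Luhn sum mod 10 = 0)


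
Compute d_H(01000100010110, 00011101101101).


XOR: 01011001111011
Count of 1s: 9

9


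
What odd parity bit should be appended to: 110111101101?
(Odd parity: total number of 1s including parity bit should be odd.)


Number of 1s in data: 9
Parity bit: 0

0


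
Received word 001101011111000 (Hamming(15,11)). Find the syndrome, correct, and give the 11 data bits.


Syndrome = 13: error at position 13

Data: 10101111100 (corrected bit 13)


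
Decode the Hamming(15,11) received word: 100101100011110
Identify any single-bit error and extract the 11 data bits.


Syndrome = 0: no error detected

Data: 00110011110 (no errors)


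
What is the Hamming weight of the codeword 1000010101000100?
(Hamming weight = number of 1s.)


Counting 1s in 1000010101000100

5


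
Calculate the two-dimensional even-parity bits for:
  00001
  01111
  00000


Row parities: 100
Column parities: 01110

Row P: 100, Col P: 01110, Corner: 1


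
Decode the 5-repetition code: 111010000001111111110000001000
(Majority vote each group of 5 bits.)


Groups: 11101, 00000, 01111, 11111, 00000, 01000
Majority votes: 101100

101100


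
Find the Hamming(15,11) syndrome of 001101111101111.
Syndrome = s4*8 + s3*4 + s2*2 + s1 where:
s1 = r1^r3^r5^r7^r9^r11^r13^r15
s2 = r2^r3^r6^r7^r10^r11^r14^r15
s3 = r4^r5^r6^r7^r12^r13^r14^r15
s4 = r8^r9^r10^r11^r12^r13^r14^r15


s1=1, s2=0, s3=1, s4=1

Syndrome = 13 (error at position 13)


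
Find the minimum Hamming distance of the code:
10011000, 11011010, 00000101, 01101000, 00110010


Comparing all pairs, minimum distance: 2
Can detect 1 errors, correct 0 errors

2


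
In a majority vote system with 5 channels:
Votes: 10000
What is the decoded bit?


Ones: 1 out of 5
Threshold: 3

0 (1/5 voted 1)


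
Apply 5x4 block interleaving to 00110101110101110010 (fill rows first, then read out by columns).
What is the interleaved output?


Matrix:
  0011
  0101
  1101
  0111
  0010
Read columns: 00100011101001111110

00100011101001111110


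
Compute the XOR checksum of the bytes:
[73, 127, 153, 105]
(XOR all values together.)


XOR chain: 73 ^ 127 ^ 153 ^ 105 = 198

198


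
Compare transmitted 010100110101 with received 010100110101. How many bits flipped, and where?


XOR: 000000000000

0 errors (received matches sent)


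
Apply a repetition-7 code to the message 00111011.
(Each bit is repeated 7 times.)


Each bit -> 7 copies

00000000000000111111111111111111111000000011111111111111


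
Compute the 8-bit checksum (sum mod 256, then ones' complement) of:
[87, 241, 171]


Sum = 499 mod 256 = 243
Complement = 12

12


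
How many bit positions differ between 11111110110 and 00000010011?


XOR: 11111100101
Count of 1s: 8

8


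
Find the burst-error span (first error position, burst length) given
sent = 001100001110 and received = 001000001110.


XOR: 000100000000

Burst at position 3, length 1


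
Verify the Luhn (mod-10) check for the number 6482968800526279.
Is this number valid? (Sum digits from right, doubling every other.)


Luhn sum = 68
68 mod 10 = 8

Invalid (Luhn sum mod 10 = 8)


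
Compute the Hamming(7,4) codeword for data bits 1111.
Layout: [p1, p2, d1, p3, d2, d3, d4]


Parity bits: p1=1, p2=1, p3=1

1111111


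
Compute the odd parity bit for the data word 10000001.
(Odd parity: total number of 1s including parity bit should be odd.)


Number of 1s in data: 2
Parity bit: 1

1


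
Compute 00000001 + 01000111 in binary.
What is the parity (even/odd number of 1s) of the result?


00000001 = 1
01000111 = 71
Sum = 72 = 1001000
1s count = 2

even parity (2 ones in 1001000)


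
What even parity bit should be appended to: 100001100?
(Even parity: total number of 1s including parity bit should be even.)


Number of 1s in data: 3
Parity bit: 1

1


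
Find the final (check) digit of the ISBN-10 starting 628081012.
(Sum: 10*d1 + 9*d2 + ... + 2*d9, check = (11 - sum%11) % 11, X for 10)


Weighted sum: 202
202 mod 11 = 4

Check digit: 7


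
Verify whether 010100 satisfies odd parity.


Number of 1s: 2

No, parity error (2 ones)


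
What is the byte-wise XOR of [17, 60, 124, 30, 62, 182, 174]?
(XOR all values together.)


XOR chain: 17 ^ 60 ^ 124 ^ 30 ^ 62 ^ 182 ^ 174 = 105

105


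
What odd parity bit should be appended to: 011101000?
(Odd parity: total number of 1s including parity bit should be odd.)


Number of 1s in data: 4
Parity bit: 1

1


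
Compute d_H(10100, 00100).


XOR: 10000
Count of 1s: 1

1


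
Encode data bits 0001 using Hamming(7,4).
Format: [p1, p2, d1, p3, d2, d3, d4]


Parity bits: p1=1, p2=1, p3=1

1101001


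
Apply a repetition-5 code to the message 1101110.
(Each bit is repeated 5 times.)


Each bit -> 5 copies

11111111110000011111111111111100000


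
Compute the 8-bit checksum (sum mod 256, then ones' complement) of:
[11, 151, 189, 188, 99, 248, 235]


Sum = 1121 mod 256 = 97
Complement = 158

158


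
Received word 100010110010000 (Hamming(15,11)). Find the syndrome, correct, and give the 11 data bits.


Syndrome = 0: no error detected

Data: 01010010000 (no errors)


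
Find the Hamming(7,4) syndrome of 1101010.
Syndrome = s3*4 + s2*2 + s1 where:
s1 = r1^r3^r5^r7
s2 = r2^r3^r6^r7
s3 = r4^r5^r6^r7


s1=1, s2=0, s3=0

Syndrome = 1 (error at position 1)


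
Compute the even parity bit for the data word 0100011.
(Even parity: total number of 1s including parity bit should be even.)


Number of 1s in data: 3
Parity bit: 1

1


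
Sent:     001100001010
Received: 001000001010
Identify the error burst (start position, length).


XOR: 000100000000

Burst at position 3, length 1


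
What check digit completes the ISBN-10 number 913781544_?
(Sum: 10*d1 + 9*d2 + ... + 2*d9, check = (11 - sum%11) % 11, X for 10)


Weighted sum: 265
265 mod 11 = 1

Check digit: X


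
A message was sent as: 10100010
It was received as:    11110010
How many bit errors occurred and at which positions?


XOR: 01010000

2 error(s) at position(s): 1, 3


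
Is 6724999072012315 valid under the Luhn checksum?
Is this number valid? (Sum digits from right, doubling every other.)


Luhn sum = 67
67 mod 10 = 7

Invalid (Luhn sum mod 10 = 7)


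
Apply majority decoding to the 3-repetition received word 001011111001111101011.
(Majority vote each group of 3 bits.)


Groups: 001, 011, 111, 001, 111, 101, 011
Majority votes: 0110111

0110111


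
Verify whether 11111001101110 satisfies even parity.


Number of 1s: 10

Yes, parity is correct (10 ones)


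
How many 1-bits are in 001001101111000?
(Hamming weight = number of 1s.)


Counting 1s in 001001101111000

7


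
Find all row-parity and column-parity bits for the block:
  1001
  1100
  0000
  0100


Row parities: 0001
Column parities: 0001

Row P: 0001, Col P: 0001, Corner: 1


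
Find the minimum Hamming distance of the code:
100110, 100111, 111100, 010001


Comparing all pairs, minimum distance: 1
Can detect 0 errors, correct 0 errors

1


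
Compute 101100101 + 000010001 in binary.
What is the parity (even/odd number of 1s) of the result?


101100101 = 357
000010001 = 17
Sum = 374 = 101110110
1s count = 6

even parity (6 ones in 101110110)


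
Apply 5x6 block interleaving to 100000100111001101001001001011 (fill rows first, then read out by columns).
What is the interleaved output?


Matrix:
  100000
  100111
  001101
  001001
  001011
Read columns: 110000000000111011000100101111

110000000000111011000100101111


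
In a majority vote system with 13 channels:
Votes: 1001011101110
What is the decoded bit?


Ones: 8 out of 13
Threshold: 7

1 (8/13 voted 1)


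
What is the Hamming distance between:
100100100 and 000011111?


XOR: 100111011
Count of 1s: 6

6


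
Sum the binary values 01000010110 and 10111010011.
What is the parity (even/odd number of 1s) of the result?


01000010110 = 534
10111010011 = 1491
Sum = 2025 = 11111101001
1s count = 8

even parity (8 ones in 11111101001)


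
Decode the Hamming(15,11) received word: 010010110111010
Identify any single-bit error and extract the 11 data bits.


Syndrome = 11: error at position 11

Data: 01010101010 (corrected bit 11)


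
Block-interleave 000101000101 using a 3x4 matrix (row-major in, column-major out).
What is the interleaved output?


Matrix:
  0001
  0100
  0101
Read columns: 000011000101

000011000101


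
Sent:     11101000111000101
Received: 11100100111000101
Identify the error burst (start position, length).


XOR: 00001100000000000

Burst at position 4, length 2


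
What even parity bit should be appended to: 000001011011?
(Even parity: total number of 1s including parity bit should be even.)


Number of 1s in data: 5
Parity bit: 1

1


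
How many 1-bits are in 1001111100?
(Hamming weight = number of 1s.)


Counting 1s in 1001111100

6


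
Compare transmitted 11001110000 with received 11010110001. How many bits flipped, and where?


XOR: 00011000001

3 error(s) at position(s): 3, 4, 10


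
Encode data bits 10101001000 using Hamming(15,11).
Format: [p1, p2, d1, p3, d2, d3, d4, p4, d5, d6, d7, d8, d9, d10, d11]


Parity bits: p1=0, p2=0, p3=0, p4=0

001001001001000


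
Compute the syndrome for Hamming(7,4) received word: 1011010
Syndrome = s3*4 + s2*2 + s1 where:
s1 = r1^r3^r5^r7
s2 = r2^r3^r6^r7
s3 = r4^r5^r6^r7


s1=0, s2=0, s3=0

Syndrome = 0 (no error)


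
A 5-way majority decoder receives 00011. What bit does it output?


Ones: 2 out of 5
Threshold: 3

0 (2/5 voted 1)


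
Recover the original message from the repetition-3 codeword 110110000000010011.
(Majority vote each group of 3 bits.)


Groups: 110, 110, 000, 000, 010, 011
Majority votes: 110001

110001


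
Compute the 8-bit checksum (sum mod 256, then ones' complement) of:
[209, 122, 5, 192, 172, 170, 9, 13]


Sum = 892 mod 256 = 124
Complement = 131

131


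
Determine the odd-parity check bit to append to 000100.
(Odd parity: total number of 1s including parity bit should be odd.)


Number of 1s in data: 1
Parity bit: 0

0


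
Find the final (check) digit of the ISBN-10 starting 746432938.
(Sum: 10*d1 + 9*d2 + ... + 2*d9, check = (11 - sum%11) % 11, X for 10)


Weighted sum: 271
271 mod 11 = 7

Check digit: 4


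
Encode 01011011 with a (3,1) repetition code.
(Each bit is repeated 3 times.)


Each bit -> 3 copies

000111000111111000111111


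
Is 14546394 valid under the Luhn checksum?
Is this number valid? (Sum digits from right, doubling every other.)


Luhn sum = 30
30 mod 10 = 0

Valid (Luhn sum mod 10 = 0)


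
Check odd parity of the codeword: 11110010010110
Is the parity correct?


Number of 1s: 8

No, parity error (8 ones)


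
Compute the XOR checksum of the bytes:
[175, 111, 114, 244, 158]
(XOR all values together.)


XOR chain: 175 ^ 111 ^ 114 ^ 244 ^ 158 = 216

216


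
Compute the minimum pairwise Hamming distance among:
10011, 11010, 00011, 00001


Comparing all pairs, minimum distance: 1
Can detect 0 errors, correct 0 errors

1


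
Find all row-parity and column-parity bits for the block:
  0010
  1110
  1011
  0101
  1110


Row parities: 11101
Column parities: 1100

Row P: 11101, Col P: 1100, Corner: 0


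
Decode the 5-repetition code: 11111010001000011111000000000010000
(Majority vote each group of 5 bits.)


Groups: 11111, 01000, 10000, 11111, 00000, 00000, 10000
Majority votes: 1001000

1001000


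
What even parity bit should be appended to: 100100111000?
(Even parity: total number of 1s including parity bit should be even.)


Number of 1s in data: 5
Parity bit: 1

1


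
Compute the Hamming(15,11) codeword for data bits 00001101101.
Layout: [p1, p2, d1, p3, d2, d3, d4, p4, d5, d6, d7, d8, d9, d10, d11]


Parity bits: p1=1, p2=0, p3=1, p4=1

100100011101101


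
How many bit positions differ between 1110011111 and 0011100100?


XOR: 1101111011
Count of 1s: 8

8


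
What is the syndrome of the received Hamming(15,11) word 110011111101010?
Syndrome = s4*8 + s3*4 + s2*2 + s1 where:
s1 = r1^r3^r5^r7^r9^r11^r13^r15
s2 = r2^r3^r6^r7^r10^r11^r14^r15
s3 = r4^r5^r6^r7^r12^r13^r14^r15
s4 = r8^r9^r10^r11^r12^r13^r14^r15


s1=0, s2=1, s3=1, s4=1

Syndrome = 14 (error at position 14)


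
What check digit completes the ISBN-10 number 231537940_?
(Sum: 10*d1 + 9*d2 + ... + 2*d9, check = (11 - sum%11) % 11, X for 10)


Weighted sum: 191
191 mod 11 = 4

Check digit: 7


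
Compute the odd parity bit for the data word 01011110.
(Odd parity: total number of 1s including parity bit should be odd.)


Number of 1s in data: 5
Parity bit: 0

0


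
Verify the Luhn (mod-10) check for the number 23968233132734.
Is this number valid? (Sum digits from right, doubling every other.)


Luhn sum = 66
66 mod 10 = 6

Invalid (Luhn sum mod 10 = 6)


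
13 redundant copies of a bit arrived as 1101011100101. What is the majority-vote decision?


Ones: 8 out of 13
Threshold: 7

1 (8/13 voted 1)


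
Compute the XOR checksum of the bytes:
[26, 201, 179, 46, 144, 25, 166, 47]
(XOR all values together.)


XOR chain: 26 ^ 201 ^ 179 ^ 46 ^ 144 ^ 25 ^ 166 ^ 47 = 78

78


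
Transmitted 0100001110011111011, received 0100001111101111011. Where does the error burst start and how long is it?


XOR: 0000000001110000000

Burst at position 9, length 3


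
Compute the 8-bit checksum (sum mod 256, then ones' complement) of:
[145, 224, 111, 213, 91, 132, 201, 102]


Sum = 1219 mod 256 = 195
Complement = 60

60


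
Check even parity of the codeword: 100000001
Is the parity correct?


Number of 1s: 2

Yes, parity is correct (2 ones)


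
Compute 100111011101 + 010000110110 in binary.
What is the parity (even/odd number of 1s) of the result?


100111011101 = 2525
010000110110 = 1078
Sum = 3603 = 111000010011
1s count = 6

even parity (6 ones in 111000010011)


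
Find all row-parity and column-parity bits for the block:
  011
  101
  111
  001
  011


Row parities: 00110
Column parities: 011

Row P: 00110, Col P: 011, Corner: 0


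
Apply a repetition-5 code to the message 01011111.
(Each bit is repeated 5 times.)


Each bit -> 5 copies

0000011111000001111111111111111111111111


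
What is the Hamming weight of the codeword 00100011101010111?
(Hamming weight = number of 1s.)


Counting 1s in 00100011101010111

9


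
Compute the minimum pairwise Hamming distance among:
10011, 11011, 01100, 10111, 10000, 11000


Comparing all pairs, minimum distance: 1
Can detect 0 errors, correct 0 errors

1


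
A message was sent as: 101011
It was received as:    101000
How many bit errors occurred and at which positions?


XOR: 000011

2 error(s) at position(s): 4, 5


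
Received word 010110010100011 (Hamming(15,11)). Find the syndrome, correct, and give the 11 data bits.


Syndrome = 0: no error detected

Data: 01000100011 (no errors)


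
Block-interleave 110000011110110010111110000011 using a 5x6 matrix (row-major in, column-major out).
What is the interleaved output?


Matrix:
  110000
  011110
  110010
  111110
  000011
Read columns: 101101111001010010100111100001

101101111001010010100111100001


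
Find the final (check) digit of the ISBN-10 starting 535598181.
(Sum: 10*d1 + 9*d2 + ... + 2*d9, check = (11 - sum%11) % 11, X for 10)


Weighted sum: 276
276 mod 11 = 1

Check digit: X


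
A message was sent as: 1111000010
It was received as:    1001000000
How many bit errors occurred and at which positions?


XOR: 0110000010

3 error(s) at position(s): 1, 2, 8


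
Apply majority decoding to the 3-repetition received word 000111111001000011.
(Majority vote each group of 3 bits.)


Groups: 000, 111, 111, 001, 000, 011
Majority votes: 011001

011001
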